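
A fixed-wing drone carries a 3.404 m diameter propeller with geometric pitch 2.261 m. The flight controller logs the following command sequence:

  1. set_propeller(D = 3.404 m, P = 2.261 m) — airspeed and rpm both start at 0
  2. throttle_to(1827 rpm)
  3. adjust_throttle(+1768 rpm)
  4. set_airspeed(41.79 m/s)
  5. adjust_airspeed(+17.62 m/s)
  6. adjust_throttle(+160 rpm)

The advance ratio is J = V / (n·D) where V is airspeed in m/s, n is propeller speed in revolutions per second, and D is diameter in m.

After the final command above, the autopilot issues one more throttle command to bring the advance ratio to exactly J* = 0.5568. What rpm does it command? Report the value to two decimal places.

rpm = 1880.71

set_propeller: D = 3.404 m, P = 2.261 m (p = P/D = 0.664219); state ← (V=0, rpm=0)
throttle_to(1827): rpm ← 1827
adjust_throttle(+1768): rpm ← 1827 +1768 = 3595
set_airspeed(41.79): V ← 41.79 m/s
adjust_airspeed(+17.62): V ← 41.79 +17.62 = 59.41 m/s
adjust_throttle(+160): rpm ← 3595 +160 = 3755
final state: V = 59.41 m/s, rpm = 3755 → n = rpm/60 = 62.583333 rev/s
target J* = 0.5568; solve J* = V/(n·D) for n: n = V/(J*·D) = 59.41/(0.5568 × 3.404) = 31.345180 rev/s
rpm = 60·n = 1880.710827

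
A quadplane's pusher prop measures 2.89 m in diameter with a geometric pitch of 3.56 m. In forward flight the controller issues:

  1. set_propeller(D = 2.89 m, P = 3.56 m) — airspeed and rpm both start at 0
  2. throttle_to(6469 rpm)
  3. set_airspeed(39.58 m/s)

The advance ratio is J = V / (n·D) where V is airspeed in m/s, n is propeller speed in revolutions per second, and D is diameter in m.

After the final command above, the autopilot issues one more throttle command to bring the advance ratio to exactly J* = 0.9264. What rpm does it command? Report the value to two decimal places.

rpm = 887.01

set_propeller: D = 2.89 m, P = 3.56 m (p = P/D = 1.231834); state ← (V=0, rpm=0)
throttle_to(6469): rpm ← 6469
set_airspeed(39.58): V ← 39.58 m/s
final state: V = 39.58 m/s, rpm = 6469 → n = rpm/60 = 107.816667 rev/s
target J* = 0.9264; solve J* = V/(n·D) for n: n = V/(J*·D) = 39.58/(0.9264 × 2.89) = 14.783573 rev/s
rpm = 60·n = 887.014361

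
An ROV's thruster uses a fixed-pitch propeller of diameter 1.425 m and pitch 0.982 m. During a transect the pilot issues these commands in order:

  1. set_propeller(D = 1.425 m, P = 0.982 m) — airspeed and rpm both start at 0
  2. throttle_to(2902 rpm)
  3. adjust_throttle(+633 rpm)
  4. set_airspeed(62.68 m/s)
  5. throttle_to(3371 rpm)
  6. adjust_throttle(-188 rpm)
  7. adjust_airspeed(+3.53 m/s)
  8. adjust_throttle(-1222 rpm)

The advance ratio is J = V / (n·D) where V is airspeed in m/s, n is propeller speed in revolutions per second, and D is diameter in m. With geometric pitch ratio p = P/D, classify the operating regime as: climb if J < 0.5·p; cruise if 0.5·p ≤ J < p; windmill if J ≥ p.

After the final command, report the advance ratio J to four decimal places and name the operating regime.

J = 1.4216, regime = windmill

set_propeller: D = 1.425 m, P = 0.982 m (p = P/D = 0.689123); state ← (V=0, rpm=0)
throttle_to(2902): rpm ← 2902
adjust_throttle(+633): rpm ← 2902 +633 = 3535
set_airspeed(62.68): V ← 62.68 m/s
throttle_to(3371): rpm ← 3371
adjust_throttle(-188): rpm ← 3371 -188 = 3183
adjust_airspeed(+3.53): V ← 62.68 +3.53 = 66.21 m/s
adjust_throttle(-1222): rpm ← 3183 -1222 = 1961
final state: V = 66.21 m/s, rpm = 1961 → n = rpm/60 = 32.683333 rev/s
J = V / (n·D) = 66.21 / (32.683333 × 1.425) = 1.421616
regime bands: climb J<0.3446 | cruise [0.3446, 0.6891) | windmill J≥0.6891
J = 1.4216 → windmill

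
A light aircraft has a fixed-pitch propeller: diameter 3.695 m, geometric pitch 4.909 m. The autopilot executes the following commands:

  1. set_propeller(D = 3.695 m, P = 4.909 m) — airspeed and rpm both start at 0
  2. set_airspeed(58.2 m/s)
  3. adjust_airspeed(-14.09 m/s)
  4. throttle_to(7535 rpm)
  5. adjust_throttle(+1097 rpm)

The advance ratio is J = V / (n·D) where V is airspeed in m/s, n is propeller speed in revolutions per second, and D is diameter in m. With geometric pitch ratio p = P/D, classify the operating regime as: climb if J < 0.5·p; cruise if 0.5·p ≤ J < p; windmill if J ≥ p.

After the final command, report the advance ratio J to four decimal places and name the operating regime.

J = 0.0830, regime = climb

set_propeller: D = 3.695 m, P = 4.909 m (p = P/D = 1.328552); state ← (V=0, rpm=0)
set_airspeed(58.2): V ← 58.2 m/s
adjust_airspeed(-14.09): V ← 58.2 -14.09 = 44.11 m/s
throttle_to(7535): rpm ← 7535
adjust_throttle(+1097): rpm ← 7535 +1097 = 8632
final state: V = 44.11 m/s, rpm = 8632 → n = rpm/60 = 143.866667 rev/s
J = V / (n·D) = 44.11 / (143.866667 × 3.695) = 0.082978
regime bands: climb J<0.6643 | cruise [0.6643, 1.3286) | windmill J≥1.3286
J = 0.0830 → climb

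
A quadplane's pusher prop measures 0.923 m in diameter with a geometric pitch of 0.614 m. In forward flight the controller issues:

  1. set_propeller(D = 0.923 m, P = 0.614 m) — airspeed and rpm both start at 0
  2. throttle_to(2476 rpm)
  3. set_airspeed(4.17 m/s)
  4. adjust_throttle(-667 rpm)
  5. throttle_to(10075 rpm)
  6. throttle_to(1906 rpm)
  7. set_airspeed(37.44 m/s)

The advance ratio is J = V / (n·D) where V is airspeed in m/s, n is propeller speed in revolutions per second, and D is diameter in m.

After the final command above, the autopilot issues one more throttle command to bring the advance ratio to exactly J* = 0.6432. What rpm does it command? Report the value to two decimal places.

rpm = 3783.90

set_propeller: D = 0.923 m, P = 0.614 m (p = P/D = 0.665222); state ← (V=0, rpm=0)
throttle_to(2476): rpm ← 2476
set_airspeed(4.17): V ← 4.17 m/s
adjust_throttle(-667): rpm ← 2476 -667 = 1809
throttle_to(10075): rpm ← 10075
throttle_to(1906): rpm ← 1906
set_airspeed(37.44): V ← 37.44 m/s
final state: V = 37.44 m/s, rpm = 1906 → n = rpm/60 = 31.766667 rev/s
target J* = 0.6432; solve J* = V/(n·D) for n: n = V/(J*·D) = 37.44/(0.6432 × 0.923) = 63.064957 rev/s
rpm = 60·n = 3783.897414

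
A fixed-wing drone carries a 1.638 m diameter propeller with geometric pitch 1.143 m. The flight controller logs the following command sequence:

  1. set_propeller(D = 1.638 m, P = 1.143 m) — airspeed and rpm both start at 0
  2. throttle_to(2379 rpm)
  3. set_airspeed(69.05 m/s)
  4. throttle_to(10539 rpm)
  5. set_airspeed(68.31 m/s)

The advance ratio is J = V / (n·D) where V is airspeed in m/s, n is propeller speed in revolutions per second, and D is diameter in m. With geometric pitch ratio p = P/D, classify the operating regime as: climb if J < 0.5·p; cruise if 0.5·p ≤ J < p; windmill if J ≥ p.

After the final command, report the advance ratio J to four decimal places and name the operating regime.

J = 0.2374, regime = climb

set_propeller: D = 1.638 m, P = 1.143 m (p = P/D = 0.697802); state ← (V=0, rpm=0)
throttle_to(2379): rpm ← 2379
set_airspeed(69.05): V ← 69.05 m/s
throttle_to(10539): rpm ← 10539
set_airspeed(68.31): V ← 68.31 m/s
final state: V = 68.31 m/s, rpm = 10539 → n = rpm/60 = 175.650000 rev/s
J = V / (n·D) = 68.31 / (175.650000 × 1.638) = 0.237423
regime bands: climb J<0.3489 | cruise [0.3489, 0.6978) | windmill J≥0.6978
J = 0.2374 → climb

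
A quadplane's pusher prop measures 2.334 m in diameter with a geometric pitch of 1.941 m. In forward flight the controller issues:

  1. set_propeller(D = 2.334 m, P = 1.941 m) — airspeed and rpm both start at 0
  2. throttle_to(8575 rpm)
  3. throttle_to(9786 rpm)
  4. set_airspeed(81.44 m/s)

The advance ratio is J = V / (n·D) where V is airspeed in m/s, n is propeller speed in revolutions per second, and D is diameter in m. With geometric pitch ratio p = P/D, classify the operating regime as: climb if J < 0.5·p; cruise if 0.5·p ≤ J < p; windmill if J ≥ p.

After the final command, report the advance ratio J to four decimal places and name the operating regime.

J = 0.2139, regime = climb

set_propeller: D = 2.334 m, P = 1.941 m (p = P/D = 0.831620); state ← (V=0, rpm=0)
throttle_to(8575): rpm ← 8575
throttle_to(9786): rpm ← 9786
set_airspeed(81.44): V ← 81.44 m/s
final state: V = 81.44 m/s, rpm = 9786 → n = rpm/60 = 163.100000 rev/s
J = V / (n·D) = 81.44 / (163.100000 × 2.334) = 0.213936
regime bands: climb J<0.4158 | cruise [0.4158, 0.8316) | windmill J≥0.8316
J = 0.2139 → climb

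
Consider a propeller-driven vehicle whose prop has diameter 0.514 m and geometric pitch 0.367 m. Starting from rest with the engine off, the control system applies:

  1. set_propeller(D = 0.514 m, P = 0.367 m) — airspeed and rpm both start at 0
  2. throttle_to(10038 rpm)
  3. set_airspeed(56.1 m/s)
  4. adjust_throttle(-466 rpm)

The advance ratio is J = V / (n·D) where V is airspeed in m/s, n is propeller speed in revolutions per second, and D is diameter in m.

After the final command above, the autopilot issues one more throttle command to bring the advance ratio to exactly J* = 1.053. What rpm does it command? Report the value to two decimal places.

set_propeller: D = 0.514 m, P = 0.367 m (p = P/D = 0.714008); state ← (V=0, rpm=0)
throttle_to(10038): rpm ← 10038
set_airspeed(56.1): V ← 56.1 m/s
adjust_throttle(-466): rpm ← 10038 -466 = 9572
final state: V = 56.1 m/s, rpm = 9572 → n = rpm/60 = 159.533333 rev/s
target J* = 1.053; solve J* = V/(n·D) for n: n = V/(J*·D) = 56.1/(1.053 × 0.514) = 103.650493 rev/s
rpm = 60·n = 6219.029565

rpm = 6219.03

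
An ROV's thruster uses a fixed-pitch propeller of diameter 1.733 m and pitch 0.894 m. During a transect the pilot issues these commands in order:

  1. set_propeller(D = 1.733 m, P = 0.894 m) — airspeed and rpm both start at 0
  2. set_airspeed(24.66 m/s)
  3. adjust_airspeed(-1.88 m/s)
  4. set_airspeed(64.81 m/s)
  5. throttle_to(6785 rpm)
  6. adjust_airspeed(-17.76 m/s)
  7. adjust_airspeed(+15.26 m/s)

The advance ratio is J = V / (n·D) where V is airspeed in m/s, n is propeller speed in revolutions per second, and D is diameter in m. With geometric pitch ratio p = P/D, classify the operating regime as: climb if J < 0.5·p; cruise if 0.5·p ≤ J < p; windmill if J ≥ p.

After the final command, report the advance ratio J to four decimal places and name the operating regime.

J = 0.3180, regime = cruise

set_propeller: D = 1.733 m, P = 0.894 m (p = P/D = 0.515868); state ← (V=0, rpm=0)
set_airspeed(24.66): V ← 24.66 m/s
adjust_airspeed(-1.88): V ← 24.66 -1.88 = 22.78 m/s
set_airspeed(64.81): V ← 64.81 m/s
throttle_to(6785): rpm ← 6785
adjust_airspeed(-17.76): V ← 64.81 -17.76 = 47.05 m/s
adjust_airspeed(+15.26): V ← 47.05 +15.26 = 62.31 m/s
final state: V = 62.31 m/s, rpm = 6785 → n = rpm/60 = 113.083333 rev/s
J = V / (n·D) = 62.31 / (113.083333 × 1.733) = 0.317951
regime bands: climb J<0.2579 | cruise [0.2579, 0.5159) | windmill J≥0.5159
J = 0.3180 → cruise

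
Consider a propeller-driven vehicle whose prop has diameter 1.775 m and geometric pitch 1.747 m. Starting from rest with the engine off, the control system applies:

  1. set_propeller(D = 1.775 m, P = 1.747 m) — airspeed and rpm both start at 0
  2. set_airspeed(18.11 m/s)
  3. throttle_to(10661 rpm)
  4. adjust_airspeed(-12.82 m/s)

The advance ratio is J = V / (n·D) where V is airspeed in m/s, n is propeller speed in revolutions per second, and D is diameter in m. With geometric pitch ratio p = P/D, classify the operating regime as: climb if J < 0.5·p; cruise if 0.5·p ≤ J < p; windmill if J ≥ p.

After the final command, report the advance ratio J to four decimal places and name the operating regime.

J = 0.0168, regime = climb

set_propeller: D = 1.775 m, P = 1.747 m (p = P/D = 0.984225); state ← (V=0, rpm=0)
set_airspeed(18.11): V ← 18.11 m/s
throttle_to(10661): rpm ← 10661
adjust_airspeed(-12.82): V ← 18.11 -12.82 = 5.29 m/s
final state: V = 5.29 m/s, rpm = 10661 → n = rpm/60 = 177.683333 rev/s
J = V / (n·D) = 5.29 / (177.683333 × 1.775) = 0.016773
regime bands: climb J<0.4921 | cruise [0.4921, 0.9842) | windmill J≥0.9842
J = 0.0168 → climb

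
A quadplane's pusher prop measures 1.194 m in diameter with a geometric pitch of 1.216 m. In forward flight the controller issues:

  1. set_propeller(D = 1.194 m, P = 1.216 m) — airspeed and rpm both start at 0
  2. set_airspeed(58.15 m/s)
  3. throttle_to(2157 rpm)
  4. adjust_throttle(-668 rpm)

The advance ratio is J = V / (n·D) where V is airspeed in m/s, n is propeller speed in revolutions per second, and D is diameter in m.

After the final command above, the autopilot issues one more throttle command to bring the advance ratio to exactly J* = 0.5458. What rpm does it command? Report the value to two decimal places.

rpm = 5353.81

set_propeller: D = 1.194 m, P = 1.216 m (p = P/D = 1.018425); state ← (V=0, rpm=0)
set_airspeed(58.15): V ← 58.15 m/s
throttle_to(2157): rpm ← 2157
adjust_throttle(-668): rpm ← 2157 -668 = 1489
final state: V = 58.15 m/s, rpm = 1489 → n = rpm/60 = 24.816667 rev/s
target J* = 0.5458; solve J* = V/(n·D) for n: n = V/(J*·D) = 58.15/(0.5458 × 1.194) = 89.230199 rev/s
rpm = 60·n = 5353.811933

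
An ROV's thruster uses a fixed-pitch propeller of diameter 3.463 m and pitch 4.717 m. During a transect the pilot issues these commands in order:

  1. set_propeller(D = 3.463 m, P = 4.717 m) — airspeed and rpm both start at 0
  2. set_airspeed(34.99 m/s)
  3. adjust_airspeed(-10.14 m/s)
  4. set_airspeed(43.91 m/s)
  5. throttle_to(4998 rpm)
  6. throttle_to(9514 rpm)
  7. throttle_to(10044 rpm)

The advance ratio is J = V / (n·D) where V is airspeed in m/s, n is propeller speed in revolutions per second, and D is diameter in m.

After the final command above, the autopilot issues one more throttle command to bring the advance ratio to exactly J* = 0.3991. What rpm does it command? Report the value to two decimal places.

rpm = 1906.25

set_propeller: D = 3.463 m, P = 4.717 m (p = P/D = 1.362114); state ← (V=0, rpm=0)
set_airspeed(34.99): V ← 34.99 m/s
adjust_airspeed(-10.14): V ← 34.99 -10.14 = 24.85 m/s
set_airspeed(43.91): V ← 43.91 m/s
throttle_to(4998): rpm ← 4998
throttle_to(9514): rpm ← 9514
throttle_to(10044): rpm ← 10044
final state: V = 43.91 m/s, rpm = 10044 → n = rpm/60 = 167.400000 rev/s
target J* = 0.3991; solve J* = V/(n·D) for n: n = V/(J*·D) = 43.91/(0.3991 × 3.463) = 31.770878 rev/s
rpm = 60·n = 1906.252684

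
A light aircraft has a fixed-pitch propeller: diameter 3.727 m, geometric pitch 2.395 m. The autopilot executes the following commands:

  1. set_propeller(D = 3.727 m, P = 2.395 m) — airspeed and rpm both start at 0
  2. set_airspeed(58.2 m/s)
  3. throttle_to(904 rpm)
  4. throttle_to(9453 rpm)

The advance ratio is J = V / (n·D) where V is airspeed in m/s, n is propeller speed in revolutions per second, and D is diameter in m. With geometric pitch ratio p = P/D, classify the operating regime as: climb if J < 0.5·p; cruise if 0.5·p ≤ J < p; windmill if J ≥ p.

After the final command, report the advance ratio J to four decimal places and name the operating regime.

set_propeller: D = 3.727 m, P = 2.395 m (p = P/D = 0.642608); state ← (V=0, rpm=0)
set_airspeed(58.2): V ← 58.2 m/s
throttle_to(904): rpm ← 904
throttle_to(9453): rpm ← 9453
final state: V = 58.2 m/s, rpm = 9453 → n = rpm/60 = 157.550000 rev/s
J = V / (n·D) = 58.2 / (157.550000 × 3.727) = 0.099116
regime bands: climb J<0.3213 | cruise [0.3213, 0.6426) | windmill J≥0.6426
J = 0.0991 → climb

J = 0.0991, regime = climb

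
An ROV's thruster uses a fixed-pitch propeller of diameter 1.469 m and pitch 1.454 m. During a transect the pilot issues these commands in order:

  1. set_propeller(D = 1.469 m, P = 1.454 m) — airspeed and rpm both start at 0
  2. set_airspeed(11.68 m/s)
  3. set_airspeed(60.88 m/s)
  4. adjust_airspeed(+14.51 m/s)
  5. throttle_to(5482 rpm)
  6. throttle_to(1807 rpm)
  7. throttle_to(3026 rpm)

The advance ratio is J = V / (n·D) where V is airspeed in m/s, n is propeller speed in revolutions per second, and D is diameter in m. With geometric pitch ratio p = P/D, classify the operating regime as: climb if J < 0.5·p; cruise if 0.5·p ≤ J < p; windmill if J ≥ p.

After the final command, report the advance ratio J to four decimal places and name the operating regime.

J = 1.0176, regime = windmill

set_propeller: D = 1.469 m, P = 1.454 m (p = P/D = 0.989789); state ← (V=0, rpm=0)
set_airspeed(11.68): V ← 11.68 m/s
set_airspeed(60.88): V ← 60.88 m/s
adjust_airspeed(+14.51): V ← 60.88 +14.51 = 75.39 m/s
throttle_to(5482): rpm ← 5482
throttle_to(1807): rpm ← 1807
throttle_to(3026): rpm ← 3026
final state: V = 75.39 m/s, rpm = 3026 → n = rpm/60 = 50.433333 rev/s
J = V / (n·D) = 75.39 / (50.433333 × 1.469) = 1.017593
regime bands: climb J<0.4949 | cruise [0.4949, 0.9898) | windmill J≥0.9898
J = 1.0176 → windmill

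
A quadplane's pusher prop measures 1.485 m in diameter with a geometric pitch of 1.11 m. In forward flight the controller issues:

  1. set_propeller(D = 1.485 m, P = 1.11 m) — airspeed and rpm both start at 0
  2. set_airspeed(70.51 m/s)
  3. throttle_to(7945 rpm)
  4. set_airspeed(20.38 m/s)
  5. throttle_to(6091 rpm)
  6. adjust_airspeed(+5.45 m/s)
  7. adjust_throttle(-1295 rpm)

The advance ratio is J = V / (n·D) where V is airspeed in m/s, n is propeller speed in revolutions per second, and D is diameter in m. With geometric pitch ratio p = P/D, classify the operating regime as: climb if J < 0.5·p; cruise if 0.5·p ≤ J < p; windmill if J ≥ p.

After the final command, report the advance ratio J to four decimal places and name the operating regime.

J = 0.2176, regime = climb

set_propeller: D = 1.485 m, P = 1.11 m (p = P/D = 0.747475); state ← (V=0, rpm=0)
set_airspeed(70.51): V ← 70.51 m/s
throttle_to(7945): rpm ← 7945
set_airspeed(20.38): V ← 20.38 m/s
throttle_to(6091): rpm ← 6091
adjust_airspeed(+5.45): V ← 20.38 +5.45 = 25.83 m/s
adjust_throttle(-1295): rpm ← 6091 -1295 = 4796
final state: V = 25.83 m/s, rpm = 4796 → n = rpm/60 = 79.933333 rev/s
J = V / (n·D) = 25.83 / (79.933333 × 1.485) = 0.217606
regime bands: climb J<0.3737 | cruise [0.3737, 0.7475) | windmill J≥0.7475
J = 0.2176 → climb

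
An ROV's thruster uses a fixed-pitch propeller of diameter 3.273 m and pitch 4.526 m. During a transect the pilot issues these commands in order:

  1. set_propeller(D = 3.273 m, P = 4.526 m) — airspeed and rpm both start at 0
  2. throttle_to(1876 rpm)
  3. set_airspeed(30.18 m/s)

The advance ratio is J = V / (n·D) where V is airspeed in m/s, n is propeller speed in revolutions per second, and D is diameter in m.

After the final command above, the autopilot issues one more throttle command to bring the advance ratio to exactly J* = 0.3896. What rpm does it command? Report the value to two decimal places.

rpm = 1420.06

set_propeller: D = 3.273 m, P = 4.526 m (p = P/D = 1.382829); state ← (V=0, rpm=0)
throttle_to(1876): rpm ← 1876
set_airspeed(30.18): V ← 30.18 m/s
final state: V = 30.18 m/s, rpm = 1876 → n = rpm/60 = 31.266667 rev/s
target J* = 0.3896; solve J* = V/(n·D) for n: n = V/(J*·D) = 30.18/(0.3896 × 3.273) = 23.667603 rev/s
rpm = 60·n = 1420.056200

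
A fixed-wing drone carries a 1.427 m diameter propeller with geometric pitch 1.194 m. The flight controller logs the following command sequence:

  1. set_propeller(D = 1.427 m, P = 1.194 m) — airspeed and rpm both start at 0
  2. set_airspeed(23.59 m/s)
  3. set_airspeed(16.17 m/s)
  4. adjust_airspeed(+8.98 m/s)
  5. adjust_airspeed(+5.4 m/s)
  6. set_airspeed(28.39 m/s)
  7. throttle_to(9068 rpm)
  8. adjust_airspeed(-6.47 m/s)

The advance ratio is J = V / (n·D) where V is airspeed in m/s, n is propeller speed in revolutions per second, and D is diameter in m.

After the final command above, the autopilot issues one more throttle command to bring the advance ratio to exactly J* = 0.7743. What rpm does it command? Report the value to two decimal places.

rpm = 1190.31

set_propeller: D = 1.427 m, P = 1.194 m (p = P/D = 0.836720); state ← (V=0, rpm=0)
set_airspeed(23.59): V ← 23.59 m/s
set_airspeed(16.17): V ← 16.17 m/s
adjust_airspeed(+8.98): V ← 16.17 +8.98 = 25.15 m/s
adjust_airspeed(+5.4): V ← 25.15 +5.4 = 30.55 m/s
set_airspeed(28.39): V ← 28.39 m/s
throttle_to(9068): rpm ← 9068
adjust_airspeed(-6.47): V ← 28.39 -6.47 = 21.92 m/s
final state: V = 21.92 m/s, rpm = 9068 → n = rpm/60 = 151.133333 rev/s
target J* = 0.7743; solve J* = V/(n·D) for n: n = V/(J*·D) = 21.92/(0.7743 × 1.427) = 19.838431 rev/s
rpm = 60·n = 1190.305849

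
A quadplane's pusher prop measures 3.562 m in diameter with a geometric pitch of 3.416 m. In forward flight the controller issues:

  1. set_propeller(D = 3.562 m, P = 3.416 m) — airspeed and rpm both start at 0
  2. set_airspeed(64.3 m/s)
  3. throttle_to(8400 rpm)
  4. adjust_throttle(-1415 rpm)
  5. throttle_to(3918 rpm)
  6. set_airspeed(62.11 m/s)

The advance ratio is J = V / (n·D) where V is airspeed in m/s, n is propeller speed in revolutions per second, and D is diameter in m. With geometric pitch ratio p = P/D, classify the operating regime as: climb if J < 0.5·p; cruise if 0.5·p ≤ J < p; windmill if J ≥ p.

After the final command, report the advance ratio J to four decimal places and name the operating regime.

J = 0.2670, regime = climb

set_propeller: D = 3.562 m, P = 3.416 m (p = P/D = 0.959012); state ← (V=0, rpm=0)
set_airspeed(64.3): V ← 64.3 m/s
throttle_to(8400): rpm ← 8400
adjust_throttle(-1415): rpm ← 8400 -1415 = 6985
throttle_to(3918): rpm ← 3918
set_airspeed(62.11): V ← 62.11 m/s
final state: V = 62.11 m/s, rpm = 3918 → n = rpm/60 = 65.300000 rev/s
J = V / (n·D) = 62.11 / (65.300000 × 3.562) = 0.267027
regime bands: climb J<0.4795 | cruise [0.4795, 0.9590) | windmill J≥0.9590
J = 0.2670 → climb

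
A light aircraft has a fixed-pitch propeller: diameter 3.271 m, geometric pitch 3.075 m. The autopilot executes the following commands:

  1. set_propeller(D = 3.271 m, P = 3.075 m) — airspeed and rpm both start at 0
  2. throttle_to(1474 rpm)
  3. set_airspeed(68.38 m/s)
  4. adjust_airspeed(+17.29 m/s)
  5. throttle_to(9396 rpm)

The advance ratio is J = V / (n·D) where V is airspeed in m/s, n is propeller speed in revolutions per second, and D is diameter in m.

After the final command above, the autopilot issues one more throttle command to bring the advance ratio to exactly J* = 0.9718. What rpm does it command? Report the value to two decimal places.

set_propeller: D = 3.271 m, P = 3.075 m (p = P/D = 0.940079); state ← (V=0, rpm=0)
throttle_to(1474): rpm ← 1474
set_airspeed(68.38): V ← 68.38 m/s
adjust_airspeed(+17.29): V ← 68.38 +17.29 = 85.67 m/s
throttle_to(9396): rpm ← 9396
final state: V = 85.67 m/s, rpm = 9396 → n = rpm/60 = 156.600000 rev/s
target J* = 0.9718; solve J* = V/(n·D) for n: n = V/(J*·D) = 85.67/(0.9718 × 3.271) = 26.950779 rev/s
rpm = 60·n = 1617.046760

rpm = 1617.05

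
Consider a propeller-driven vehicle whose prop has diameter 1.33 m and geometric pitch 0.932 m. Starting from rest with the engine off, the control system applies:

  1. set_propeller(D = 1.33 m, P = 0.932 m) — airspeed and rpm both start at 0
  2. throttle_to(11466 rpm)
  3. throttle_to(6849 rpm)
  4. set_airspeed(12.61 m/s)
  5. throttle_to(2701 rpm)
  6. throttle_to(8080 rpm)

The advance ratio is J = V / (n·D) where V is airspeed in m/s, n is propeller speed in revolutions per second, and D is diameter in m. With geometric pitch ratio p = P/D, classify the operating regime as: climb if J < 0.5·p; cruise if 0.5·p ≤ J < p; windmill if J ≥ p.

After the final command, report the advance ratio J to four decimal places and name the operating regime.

set_propeller: D = 1.33 m, P = 0.932 m (p = P/D = 0.700752); state ← (V=0, rpm=0)
throttle_to(11466): rpm ← 11466
throttle_to(6849): rpm ← 6849
set_airspeed(12.61): V ← 12.61 m/s
throttle_to(2701): rpm ← 2701
throttle_to(8080): rpm ← 8080
final state: V = 12.61 m/s, rpm = 8080 → n = rpm/60 = 134.666667 rev/s
J = V / (n·D) = 12.61 / (134.666667 × 1.33) = 0.070405
regime bands: climb J<0.3504 | cruise [0.3504, 0.7008) | windmill J≥0.7008
J = 0.0704 → climb

J = 0.0704, regime = climb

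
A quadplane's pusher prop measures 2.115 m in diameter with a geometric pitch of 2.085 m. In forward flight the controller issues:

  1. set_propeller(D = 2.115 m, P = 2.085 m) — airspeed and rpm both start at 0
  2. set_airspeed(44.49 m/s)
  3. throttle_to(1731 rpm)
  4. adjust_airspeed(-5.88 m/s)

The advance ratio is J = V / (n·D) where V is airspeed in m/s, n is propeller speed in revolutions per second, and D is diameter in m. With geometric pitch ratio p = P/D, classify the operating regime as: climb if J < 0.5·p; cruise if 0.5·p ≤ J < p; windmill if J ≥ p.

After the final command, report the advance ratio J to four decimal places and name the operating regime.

J = 0.6328, regime = cruise

set_propeller: D = 2.115 m, P = 2.085 m (p = P/D = 0.985816); state ← (V=0, rpm=0)
set_airspeed(44.49): V ← 44.49 m/s
throttle_to(1731): rpm ← 1731
adjust_airspeed(-5.88): V ← 44.49 -5.88 = 38.61 m/s
final state: V = 38.61 m/s, rpm = 1731 → n = rpm/60 = 28.850000 rev/s
J = V / (n·D) = 38.61 / (28.850000 × 2.115) = 0.632767
regime bands: climb J<0.4929 | cruise [0.4929, 0.9858) | windmill J≥0.9858
J = 0.6328 → cruise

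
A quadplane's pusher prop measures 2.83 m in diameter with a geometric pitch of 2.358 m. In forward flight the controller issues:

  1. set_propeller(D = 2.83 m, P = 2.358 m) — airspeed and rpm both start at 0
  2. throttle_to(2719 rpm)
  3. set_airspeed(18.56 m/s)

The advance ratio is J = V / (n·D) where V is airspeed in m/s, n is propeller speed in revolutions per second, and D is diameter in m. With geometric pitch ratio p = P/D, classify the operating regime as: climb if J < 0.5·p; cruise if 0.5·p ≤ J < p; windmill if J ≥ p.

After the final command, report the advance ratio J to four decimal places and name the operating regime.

J = 0.1447, regime = climb

set_propeller: D = 2.83 m, P = 2.358 m (p = P/D = 0.833216); state ← (V=0, rpm=0)
throttle_to(2719): rpm ← 2719
set_airspeed(18.56): V ← 18.56 m/s
final state: V = 18.56 m/s, rpm = 2719 → n = rpm/60 = 45.316667 rev/s
J = V / (n·D) = 18.56 / (45.316667 × 2.83) = 0.144722
regime bands: climb J<0.4166 | cruise [0.4166, 0.8332) | windmill J≥0.8332
J = 0.1447 → climb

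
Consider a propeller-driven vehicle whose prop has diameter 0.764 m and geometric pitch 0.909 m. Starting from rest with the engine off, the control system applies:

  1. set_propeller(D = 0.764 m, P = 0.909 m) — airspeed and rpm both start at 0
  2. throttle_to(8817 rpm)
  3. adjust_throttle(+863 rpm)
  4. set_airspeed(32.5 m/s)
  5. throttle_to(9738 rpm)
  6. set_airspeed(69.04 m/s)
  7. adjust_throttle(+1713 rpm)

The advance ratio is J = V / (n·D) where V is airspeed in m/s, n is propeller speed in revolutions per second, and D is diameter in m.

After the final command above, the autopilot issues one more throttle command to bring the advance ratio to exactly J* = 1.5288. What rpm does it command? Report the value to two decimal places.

rpm = 3546.57

set_propeller: D = 0.764 m, P = 0.909 m (p = P/D = 1.189791); state ← (V=0, rpm=0)
throttle_to(8817): rpm ← 8817
adjust_throttle(+863): rpm ← 8817 +863 = 9680
set_airspeed(32.5): V ← 32.5 m/s
throttle_to(9738): rpm ← 9738
set_airspeed(69.04): V ← 69.04 m/s
adjust_throttle(+1713): rpm ← 9738 +1713 = 11451
final state: V = 69.04 m/s, rpm = 11451 → n = rpm/60 = 190.850000 rev/s
target J* = 1.5288; solve J* = V/(n·D) for n: n = V/(J*·D) = 69.04/(1.5288 × 0.764) = 59.109427 rev/s
rpm = 60·n = 3546.565626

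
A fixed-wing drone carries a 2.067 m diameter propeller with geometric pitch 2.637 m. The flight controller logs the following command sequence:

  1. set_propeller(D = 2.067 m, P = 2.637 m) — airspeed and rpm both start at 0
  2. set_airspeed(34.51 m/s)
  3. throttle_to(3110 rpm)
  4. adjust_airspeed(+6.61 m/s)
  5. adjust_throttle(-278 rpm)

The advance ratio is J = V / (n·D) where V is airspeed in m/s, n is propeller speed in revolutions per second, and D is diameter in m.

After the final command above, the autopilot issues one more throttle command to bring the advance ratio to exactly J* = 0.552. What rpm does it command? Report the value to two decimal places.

rpm = 2162.34

set_propeller: D = 2.067 m, P = 2.637 m (p = P/D = 1.275762); state ← (V=0, rpm=0)
set_airspeed(34.51): V ← 34.51 m/s
throttle_to(3110): rpm ← 3110
adjust_airspeed(+6.61): V ← 34.51 +6.61 = 41.12 m/s
adjust_throttle(-278): rpm ← 3110 -278 = 2832
final state: V = 41.12 m/s, rpm = 2832 → n = rpm/60 = 47.200000 rev/s
target J* = 0.552; solve J* = V/(n·D) for n: n = V/(J*·D) = 41.12/(0.552 × 2.067) = 36.039068 rev/s
rpm = 60·n = 2162.344082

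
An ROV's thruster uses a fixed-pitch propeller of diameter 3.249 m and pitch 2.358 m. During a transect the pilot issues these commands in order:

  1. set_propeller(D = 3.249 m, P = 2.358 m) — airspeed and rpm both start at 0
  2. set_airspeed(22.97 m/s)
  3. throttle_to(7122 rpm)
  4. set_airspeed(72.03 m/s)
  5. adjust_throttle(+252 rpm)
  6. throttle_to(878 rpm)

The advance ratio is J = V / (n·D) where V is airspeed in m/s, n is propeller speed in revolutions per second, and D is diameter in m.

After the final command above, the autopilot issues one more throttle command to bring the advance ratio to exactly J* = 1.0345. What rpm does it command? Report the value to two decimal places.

rpm = 1285.83

set_propeller: D = 3.249 m, P = 2.358 m (p = P/D = 0.725762); state ← (V=0, rpm=0)
set_airspeed(22.97): V ← 22.97 m/s
throttle_to(7122): rpm ← 7122
set_airspeed(72.03): V ← 72.03 m/s
adjust_throttle(+252): rpm ← 7122 +252 = 7374
throttle_to(878): rpm ← 878
final state: V = 72.03 m/s, rpm = 878 → n = rpm/60 = 14.633333 rev/s
target J* = 1.0345; solve J* = V/(n·D) for n: n = V/(J*·D) = 72.03/(1.0345 × 3.249) = 21.430545 rev/s
rpm = 60·n = 1285.832678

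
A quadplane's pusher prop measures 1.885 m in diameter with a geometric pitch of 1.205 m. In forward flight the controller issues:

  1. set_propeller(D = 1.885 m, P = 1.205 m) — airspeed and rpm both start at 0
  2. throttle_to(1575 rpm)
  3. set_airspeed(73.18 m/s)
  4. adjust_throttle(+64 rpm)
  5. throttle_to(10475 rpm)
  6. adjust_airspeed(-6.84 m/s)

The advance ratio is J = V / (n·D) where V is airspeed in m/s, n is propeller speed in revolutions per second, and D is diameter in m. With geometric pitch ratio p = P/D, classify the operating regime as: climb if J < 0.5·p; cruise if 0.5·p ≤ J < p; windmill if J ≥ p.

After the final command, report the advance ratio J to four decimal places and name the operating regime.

J = 0.2016, regime = climb

set_propeller: D = 1.885 m, P = 1.205 m (p = P/D = 0.639257); state ← (V=0, rpm=0)
throttle_to(1575): rpm ← 1575
set_airspeed(73.18): V ← 73.18 m/s
adjust_throttle(+64): rpm ← 1575 +64 = 1639
throttle_to(10475): rpm ← 10475
adjust_airspeed(-6.84): V ← 73.18 -6.84 = 66.34 m/s
final state: V = 66.34 m/s, rpm = 10475 → n = rpm/60 = 174.583333 rev/s
J = V / (n·D) = 66.34 / (174.583333 × 1.885) = 0.201586
regime bands: climb J<0.3196 | cruise [0.3196, 0.6393) | windmill J≥0.6393
J = 0.2016 → climb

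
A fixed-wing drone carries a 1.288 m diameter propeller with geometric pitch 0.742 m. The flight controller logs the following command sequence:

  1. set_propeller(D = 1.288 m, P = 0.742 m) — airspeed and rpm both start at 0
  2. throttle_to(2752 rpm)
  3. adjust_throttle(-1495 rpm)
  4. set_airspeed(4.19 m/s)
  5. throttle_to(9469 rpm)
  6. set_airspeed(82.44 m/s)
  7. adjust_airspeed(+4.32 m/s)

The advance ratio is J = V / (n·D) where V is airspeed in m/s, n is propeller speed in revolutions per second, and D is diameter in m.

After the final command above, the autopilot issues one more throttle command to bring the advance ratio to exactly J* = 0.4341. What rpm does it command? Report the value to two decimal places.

rpm = 9310.33

set_propeller: D = 1.288 m, P = 0.742 m (p = P/D = 0.576087); state ← (V=0, rpm=0)
throttle_to(2752): rpm ← 2752
adjust_throttle(-1495): rpm ← 2752 -1495 = 1257
set_airspeed(4.19): V ← 4.19 m/s
throttle_to(9469): rpm ← 9469
set_airspeed(82.44): V ← 82.44 m/s
adjust_airspeed(+4.32): V ← 82.44 +4.32 = 86.76 m/s
final state: V = 86.76 m/s, rpm = 9469 → n = rpm/60 = 157.816667 rev/s
target J* = 0.4341; solve J* = V/(n·D) for n: n = V/(J*·D) = 86.76/(0.4341 × 1.288) = 155.172192 rev/s
rpm = 60·n = 9310.331506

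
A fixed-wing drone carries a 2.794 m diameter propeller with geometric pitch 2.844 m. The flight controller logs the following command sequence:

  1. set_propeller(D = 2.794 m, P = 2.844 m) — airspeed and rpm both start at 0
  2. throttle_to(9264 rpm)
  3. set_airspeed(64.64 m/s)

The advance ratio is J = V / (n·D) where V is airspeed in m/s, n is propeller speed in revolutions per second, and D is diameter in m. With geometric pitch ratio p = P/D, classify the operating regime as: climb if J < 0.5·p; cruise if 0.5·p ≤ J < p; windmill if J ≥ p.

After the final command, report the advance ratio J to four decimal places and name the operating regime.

J = 0.1498, regime = climb

set_propeller: D = 2.794 m, P = 2.844 m (p = P/D = 1.017895); state ← (V=0, rpm=0)
throttle_to(9264): rpm ← 9264
set_airspeed(64.64): V ← 64.64 m/s
final state: V = 64.64 m/s, rpm = 9264 → n = rpm/60 = 154.400000 rev/s
J = V / (n·D) = 64.64 / (154.400000 × 2.794) = 0.149840
regime bands: climb J<0.5089 | cruise [0.5089, 1.0179) | windmill J≥1.0179
J = 0.1498 → climb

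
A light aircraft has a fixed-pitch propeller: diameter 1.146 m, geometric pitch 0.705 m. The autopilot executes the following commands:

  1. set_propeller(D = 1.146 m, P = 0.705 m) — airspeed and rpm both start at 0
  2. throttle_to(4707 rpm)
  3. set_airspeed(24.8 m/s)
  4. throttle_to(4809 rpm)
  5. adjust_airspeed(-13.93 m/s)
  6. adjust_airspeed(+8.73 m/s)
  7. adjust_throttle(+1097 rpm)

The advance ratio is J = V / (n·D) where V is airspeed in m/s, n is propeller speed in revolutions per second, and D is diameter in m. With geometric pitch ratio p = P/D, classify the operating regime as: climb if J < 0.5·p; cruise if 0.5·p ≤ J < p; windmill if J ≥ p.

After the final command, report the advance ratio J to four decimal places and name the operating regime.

set_propeller: D = 1.146 m, P = 0.705 m (p = P/D = 0.615183); state ← (V=0, rpm=0)
throttle_to(4707): rpm ← 4707
set_airspeed(24.8): V ← 24.8 m/s
throttle_to(4809): rpm ← 4809
adjust_airspeed(-13.93): V ← 24.8 -13.93 = 10.87 m/s
adjust_airspeed(+8.73): V ← 10.87 +8.73 = 19.6 m/s
adjust_throttle(+1097): rpm ← 4809 +1097 = 5906
final state: V = 19.6 m/s, rpm = 5906 → n = rpm/60 = 98.433333 rev/s
J = V / (n·D) = 19.6 / (98.433333 × 1.146) = 0.173752
regime bands: climb J<0.3076 | cruise [0.3076, 0.6152) | windmill J≥0.6152
J = 0.1738 → climb

J = 0.1738, regime = climb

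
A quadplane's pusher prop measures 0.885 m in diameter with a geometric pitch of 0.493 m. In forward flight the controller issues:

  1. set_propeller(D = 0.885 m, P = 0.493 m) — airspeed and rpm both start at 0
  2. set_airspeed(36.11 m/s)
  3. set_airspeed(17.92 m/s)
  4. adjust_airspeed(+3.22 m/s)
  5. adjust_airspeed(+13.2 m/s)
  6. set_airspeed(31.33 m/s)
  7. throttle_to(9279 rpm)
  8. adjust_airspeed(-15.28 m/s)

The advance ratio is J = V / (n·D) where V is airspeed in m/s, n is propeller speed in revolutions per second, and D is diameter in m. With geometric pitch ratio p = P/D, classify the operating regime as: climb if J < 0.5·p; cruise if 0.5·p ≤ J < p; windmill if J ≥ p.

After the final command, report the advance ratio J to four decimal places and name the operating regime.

J = 0.1173, regime = climb

set_propeller: D = 0.885 m, P = 0.493 m (p = P/D = 0.557062); state ← (V=0, rpm=0)
set_airspeed(36.11): V ← 36.11 m/s
set_airspeed(17.92): V ← 17.92 m/s
adjust_airspeed(+3.22): V ← 17.92 +3.22 = 21.14 m/s
adjust_airspeed(+13.2): V ← 21.14 +13.2 = 34.34 m/s
set_airspeed(31.33): V ← 31.33 m/s
throttle_to(9279): rpm ← 9279
adjust_airspeed(-15.28): V ← 31.33 -15.28 = 16.05 m/s
final state: V = 16.05 m/s, rpm = 9279 → n = rpm/60 = 154.650000 rev/s
J = V / (n·D) = 16.05 / (154.650000 × 0.885) = 0.117269
regime bands: climb J<0.2785 | cruise [0.2785, 0.5571) | windmill J≥0.5571
J = 0.1173 → climb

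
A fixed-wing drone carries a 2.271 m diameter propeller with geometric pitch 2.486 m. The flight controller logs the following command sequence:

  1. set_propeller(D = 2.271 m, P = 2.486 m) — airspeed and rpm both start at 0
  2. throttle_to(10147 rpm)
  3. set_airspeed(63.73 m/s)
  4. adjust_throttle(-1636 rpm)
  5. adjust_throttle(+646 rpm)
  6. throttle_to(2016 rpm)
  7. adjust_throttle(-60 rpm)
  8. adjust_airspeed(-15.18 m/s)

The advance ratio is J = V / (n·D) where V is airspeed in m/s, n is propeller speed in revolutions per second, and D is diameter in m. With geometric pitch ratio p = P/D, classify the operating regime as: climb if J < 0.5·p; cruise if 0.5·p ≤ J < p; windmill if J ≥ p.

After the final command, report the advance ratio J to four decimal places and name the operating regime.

J = 0.6558, regime = cruise

set_propeller: D = 2.271 m, P = 2.486 m (p = P/D = 1.094672); state ← (V=0, rpm=0)
throttle_to(10147): rpm ← 10147
set_airspeed(63.73): V ← 63.73 m/s
adjust_throttle(-1636): rpm ← 10147 -1636 = 8511
adjust_throttle(+646): rpm ← 8511 +646 = 9157
throttle_to(2016): rpm ← 2016
adjust_throttle(-60): rpm ← 2016 -60 = 1956
adjust_airspeed(-15.18): V ← 63.73 -15.18 = 48.55 m/s
final state: V = 48.55 m/s, rpm = 1956 → n = rpm/60 = 32.600000 rev/s
J = V / (n·D) = 48.55 / (32.600000 × 2.271) = 0.655774
regime bands: climb J<0.5473 | cruise [0.5473, 1.0947) | windmill J≥1.0947
J = 0.6558 → cruise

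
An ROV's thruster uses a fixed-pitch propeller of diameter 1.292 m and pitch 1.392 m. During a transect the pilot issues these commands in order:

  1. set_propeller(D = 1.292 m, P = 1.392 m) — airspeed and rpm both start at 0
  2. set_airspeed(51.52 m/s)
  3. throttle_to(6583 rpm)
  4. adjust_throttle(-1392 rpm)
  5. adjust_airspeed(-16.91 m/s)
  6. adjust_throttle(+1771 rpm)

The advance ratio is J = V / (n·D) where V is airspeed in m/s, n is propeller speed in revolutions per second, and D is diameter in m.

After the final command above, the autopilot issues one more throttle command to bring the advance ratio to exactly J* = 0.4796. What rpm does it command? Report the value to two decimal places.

set_propeller: D = 1.292 m, P = 1.392 m (p = P/D = 1.077399); state ← (V=0, rpm=0)
set_airspeed(51.52): V ← 51.52 m/s
throttle_to(6583): rpm ← 6583
adjust_throttle(-1392): rpm ← 6583 -1392 = 5191
adjust_airspeed(-16.91): V ← 51.52 -16.91 = 34.61 m/s
adjust_throttle(+1771): rpm ← 5191 +1771 = 6962
final state: V = 34.61 m/s, rpm = 6962 → n = rpm/60 = 116.033333 rev/s
target J* = 0.4796; solve J* = V/(n·D) for n: n = V/(J*·D) = 34.61/(0.4796 × 1.292) = 55.854724 rev/s
rpm = 60·n = 3351.283448

rpm = 3351.28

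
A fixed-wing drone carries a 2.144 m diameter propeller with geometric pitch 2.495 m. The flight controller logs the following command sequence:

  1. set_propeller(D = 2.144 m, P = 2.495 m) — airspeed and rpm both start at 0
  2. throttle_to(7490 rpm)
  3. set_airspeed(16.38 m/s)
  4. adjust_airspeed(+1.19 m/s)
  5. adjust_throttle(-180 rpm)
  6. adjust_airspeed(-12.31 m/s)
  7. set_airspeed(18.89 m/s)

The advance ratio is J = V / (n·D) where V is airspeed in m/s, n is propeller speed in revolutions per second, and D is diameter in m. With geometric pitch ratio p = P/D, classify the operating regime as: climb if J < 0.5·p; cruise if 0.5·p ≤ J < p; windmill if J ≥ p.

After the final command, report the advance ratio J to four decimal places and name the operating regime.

J = 0.0723, regime = climb

set_propeller: D = 2.144 m, P = 2.495 m (p = P/D = 1.163713); state ← (V=0, rpm=0)
throttle_to(7490): rpm ← 7490
set_airspeed(16.38): V ← 16.38 m/s
adjust_airspeed(+1.19): V ← 16.38 +1.19 = 17.57 m/s
adjust_throttle(-180): rpm ← 7490 -180 = 7310
adjust_airspeed(-12.31): V ← 17.57 -12.31 = 5.26 m/s
set_airspeed(18.89): V ← 18.89 m/s
final state: V = 18.89 m/s, rpm = 7310 → n = rpm/60 = 121.833333 rev/s
J = V / (n·D) = 18.89 / (121.833333 × 2.144) = 0.072317
regime bands: climb J<0.5819 | cruise [0.5819, 1.1637) | windmill J≥1.1637
J = 0.0723 → climb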